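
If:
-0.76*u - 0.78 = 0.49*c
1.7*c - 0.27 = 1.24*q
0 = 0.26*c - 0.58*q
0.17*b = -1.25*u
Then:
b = 8.67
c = 0.24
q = 0.11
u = -1.18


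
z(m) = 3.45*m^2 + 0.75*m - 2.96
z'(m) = 6.9*m + 0.75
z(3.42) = 39.96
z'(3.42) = 24.35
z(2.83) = 26.79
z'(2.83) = 20.28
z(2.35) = 17.86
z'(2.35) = 16.96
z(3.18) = 34.31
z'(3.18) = 22.69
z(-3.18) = 29.54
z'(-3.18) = -21.19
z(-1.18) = 0.96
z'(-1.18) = -7.39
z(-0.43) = -2.64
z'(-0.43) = -2.22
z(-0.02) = -2.97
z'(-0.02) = 0.61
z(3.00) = 30.34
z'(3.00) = 21.45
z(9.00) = 283.24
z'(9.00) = 62.85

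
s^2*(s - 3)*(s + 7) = s^4 + 4*s^3 - 21*s^2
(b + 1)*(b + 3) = b^2 + 4*b + 3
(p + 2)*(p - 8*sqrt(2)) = p^2 - 8*sqrt(2)*p + 2*p - 16*sqrt(2)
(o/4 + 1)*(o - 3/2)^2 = o^3/4 + o^2/4 - 39*o/16 + 9/4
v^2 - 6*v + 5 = (v - 5)*(v - 1)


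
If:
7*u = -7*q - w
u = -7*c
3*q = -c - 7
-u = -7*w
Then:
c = -49/157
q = -350/157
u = 343/157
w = 49/157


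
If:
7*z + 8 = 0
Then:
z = -8/7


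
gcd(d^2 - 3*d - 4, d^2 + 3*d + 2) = d + 1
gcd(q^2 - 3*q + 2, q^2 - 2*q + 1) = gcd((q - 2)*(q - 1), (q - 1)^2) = q - 1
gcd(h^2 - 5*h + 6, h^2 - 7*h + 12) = h - 3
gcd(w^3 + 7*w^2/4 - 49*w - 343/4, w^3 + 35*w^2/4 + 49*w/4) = w^2 + 35*w/4 + 49/4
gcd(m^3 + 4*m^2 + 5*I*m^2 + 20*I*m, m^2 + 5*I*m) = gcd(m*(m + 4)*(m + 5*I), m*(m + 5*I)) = m^2 + 5*I*m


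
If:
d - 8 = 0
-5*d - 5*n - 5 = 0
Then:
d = 8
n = -9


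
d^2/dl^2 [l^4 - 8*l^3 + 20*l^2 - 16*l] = 12*l^2 - 48*l + 40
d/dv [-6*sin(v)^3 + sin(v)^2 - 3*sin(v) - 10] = (-18*sin(v)^2 + 2*sin(v) - 3)*cos(v)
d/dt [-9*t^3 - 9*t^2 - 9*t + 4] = -27*t^2 - 18*t - 9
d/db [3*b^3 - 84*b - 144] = 9*b^2 - 84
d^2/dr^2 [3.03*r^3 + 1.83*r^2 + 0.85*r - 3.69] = 18.18*r + 3.66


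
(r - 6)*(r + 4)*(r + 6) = r^3 + 4*r^2 - 36*r - 144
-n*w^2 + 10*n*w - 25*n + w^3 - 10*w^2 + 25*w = (-n + w)*(w - 5)^2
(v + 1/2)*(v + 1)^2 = v^3 + 5*v^2/2 + 2*v + 1/2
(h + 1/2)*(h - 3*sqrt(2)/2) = h^2 - 3*sqrt(2)*h/2 + h/2 - 3*sqrt(2)/4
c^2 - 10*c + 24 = (c - 6)*(c - 4)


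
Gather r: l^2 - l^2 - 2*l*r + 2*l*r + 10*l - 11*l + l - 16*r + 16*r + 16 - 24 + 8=0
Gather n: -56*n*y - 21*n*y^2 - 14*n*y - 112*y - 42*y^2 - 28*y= n*(-21*y^2 - 70*y) - 42*y^2 - 140*y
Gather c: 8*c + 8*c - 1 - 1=16*c - 2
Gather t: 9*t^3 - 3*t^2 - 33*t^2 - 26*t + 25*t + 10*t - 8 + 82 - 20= 9*t^3 - 36*t^2 + 9*t + 54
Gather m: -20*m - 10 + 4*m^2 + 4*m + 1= 4*m^2 - 16*m - 9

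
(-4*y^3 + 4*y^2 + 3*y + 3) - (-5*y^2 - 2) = -4*y^3 + 9*y^2 + 3*y + 5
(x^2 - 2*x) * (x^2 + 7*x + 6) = x^4 + 5*x^3 - 8*x^2 - 12*x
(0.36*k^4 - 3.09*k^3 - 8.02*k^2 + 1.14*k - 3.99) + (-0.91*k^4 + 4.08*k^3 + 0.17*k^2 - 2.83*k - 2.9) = -0.55*k^4 + 0.99*k^3 - 7.85*k^2 - 1.69*k - 6.89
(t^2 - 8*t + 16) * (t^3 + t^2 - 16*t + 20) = t^5 - 7*t^4 - 8*t^3 + 164*t^2 - 416*t + 320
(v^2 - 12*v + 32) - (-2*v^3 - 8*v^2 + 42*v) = 2*v^3 + 9*v^2 - 54*v + 32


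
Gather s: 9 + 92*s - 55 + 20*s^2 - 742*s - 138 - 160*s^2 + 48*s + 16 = -140*s^2 - 602*s - 168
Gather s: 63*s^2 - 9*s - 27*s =63*s^2 - 36*s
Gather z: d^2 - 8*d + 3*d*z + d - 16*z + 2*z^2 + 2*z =d^2 - 7*d + 2*z^2 + z*(3*d - 14)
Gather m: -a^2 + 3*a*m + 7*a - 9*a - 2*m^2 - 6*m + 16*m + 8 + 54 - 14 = -a^2 - 2*a - 2*m^2 + m*(3*a + 10) + 48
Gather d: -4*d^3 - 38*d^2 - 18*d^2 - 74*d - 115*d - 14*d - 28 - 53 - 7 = -4*d^3 - 56*d^2 - 203*d - 88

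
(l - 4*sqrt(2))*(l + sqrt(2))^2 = l^3 - 2*sqrt(2)*l^2 - 14*l - 8*sqrt(2)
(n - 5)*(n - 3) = n^2 - 8*n + 15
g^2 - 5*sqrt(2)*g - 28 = (g - 7*sqrt(2))*(g + 2*sqrt(2))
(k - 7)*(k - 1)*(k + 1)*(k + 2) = k^4 - 5*k^3 - 15*k^2 + 5*k + 14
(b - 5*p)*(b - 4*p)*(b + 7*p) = b^3 - 2*b^2*p - 43*b*p^2 + 140*p^3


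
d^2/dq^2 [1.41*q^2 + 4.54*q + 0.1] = 2.82000000000000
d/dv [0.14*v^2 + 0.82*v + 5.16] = 0.28*v + 0.82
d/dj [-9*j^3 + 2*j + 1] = 2 - 27*j^2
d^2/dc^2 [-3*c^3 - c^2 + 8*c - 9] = -18*c - 2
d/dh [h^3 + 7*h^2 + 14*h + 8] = 3*h^2 + 14*h + 14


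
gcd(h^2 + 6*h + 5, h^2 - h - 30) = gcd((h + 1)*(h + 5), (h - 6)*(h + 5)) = h + 5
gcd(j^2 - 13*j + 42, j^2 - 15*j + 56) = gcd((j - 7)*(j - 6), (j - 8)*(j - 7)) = j - 7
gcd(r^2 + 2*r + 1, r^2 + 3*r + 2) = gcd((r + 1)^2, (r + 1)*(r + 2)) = r + 1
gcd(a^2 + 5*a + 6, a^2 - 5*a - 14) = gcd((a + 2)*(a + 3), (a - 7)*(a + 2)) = a + 2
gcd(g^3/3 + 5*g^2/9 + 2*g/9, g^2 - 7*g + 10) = 1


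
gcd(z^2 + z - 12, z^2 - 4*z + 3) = z - 3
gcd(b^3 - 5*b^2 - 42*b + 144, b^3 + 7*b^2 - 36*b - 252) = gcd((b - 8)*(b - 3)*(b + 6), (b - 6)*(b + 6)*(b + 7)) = b + 6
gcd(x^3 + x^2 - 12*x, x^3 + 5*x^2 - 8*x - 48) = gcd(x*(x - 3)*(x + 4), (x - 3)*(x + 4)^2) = x^2 + x - 12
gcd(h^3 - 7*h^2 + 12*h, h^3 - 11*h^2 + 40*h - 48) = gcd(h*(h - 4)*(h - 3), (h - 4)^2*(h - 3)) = h^2 - 7*h + 12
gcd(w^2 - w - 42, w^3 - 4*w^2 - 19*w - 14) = w - 7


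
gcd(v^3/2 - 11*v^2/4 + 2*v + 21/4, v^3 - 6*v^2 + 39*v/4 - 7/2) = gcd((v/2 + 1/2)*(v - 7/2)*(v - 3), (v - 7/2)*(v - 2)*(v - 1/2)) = v - 7/2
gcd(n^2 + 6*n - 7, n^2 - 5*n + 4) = n - 1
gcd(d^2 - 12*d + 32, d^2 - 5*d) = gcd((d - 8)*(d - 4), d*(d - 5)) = 1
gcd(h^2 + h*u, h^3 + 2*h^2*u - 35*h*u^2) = h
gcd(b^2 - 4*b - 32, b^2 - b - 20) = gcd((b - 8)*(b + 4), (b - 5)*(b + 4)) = b + 4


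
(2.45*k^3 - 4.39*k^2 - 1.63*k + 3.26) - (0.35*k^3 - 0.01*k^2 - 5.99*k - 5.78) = 2.1*k^3 - 4.38*k^2 + 4.36*k + 9.04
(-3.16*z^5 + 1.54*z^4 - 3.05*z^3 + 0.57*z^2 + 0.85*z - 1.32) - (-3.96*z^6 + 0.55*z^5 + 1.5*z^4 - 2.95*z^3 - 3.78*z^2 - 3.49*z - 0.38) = 3.96*z^6 - 3.71*z^5 + 0.04*z^4 - 0.0999999999999996*z^3 + 4.35*z^2 + 4.34*z - 0.94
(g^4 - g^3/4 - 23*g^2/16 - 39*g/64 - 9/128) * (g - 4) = g^5 - 17*g^4/4 - 7*g^3/16 + 329*g^2/64 + 303*g/128 + 9/32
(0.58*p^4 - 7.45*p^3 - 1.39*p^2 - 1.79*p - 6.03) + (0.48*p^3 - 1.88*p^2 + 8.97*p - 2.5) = 0.58*p^4 - 6.97*p^3 - 3.27*p^2 + 7.18*p - 8.53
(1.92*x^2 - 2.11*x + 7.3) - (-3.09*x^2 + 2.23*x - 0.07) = 5.01*x^2 - 4.34*x + 7.37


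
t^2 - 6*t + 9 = (t - 3)^2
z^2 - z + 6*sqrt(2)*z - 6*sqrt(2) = (z - 1)*(z + 6*sqrt(2))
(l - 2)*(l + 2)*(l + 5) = l^3 + 5*l^2 - 4*l - 20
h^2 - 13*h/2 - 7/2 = (h - 7)*(h + 1/2)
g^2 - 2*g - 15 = (g - 5)*(g + 3)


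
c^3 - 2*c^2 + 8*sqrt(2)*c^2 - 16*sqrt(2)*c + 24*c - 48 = (c - 2)*(c + 2*sqrt(2))*(c + 6*sqrt(2))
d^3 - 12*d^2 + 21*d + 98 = (d - 7)^2*(d + 2)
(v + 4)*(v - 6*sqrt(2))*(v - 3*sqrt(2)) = v^3 - 9*sqrt(2)*v^2 + 4*v^2 - 36*sqrt(2)*v + 36*v + 144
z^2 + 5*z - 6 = (z - 1)*(z + 6)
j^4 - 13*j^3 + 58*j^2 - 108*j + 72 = (j - 6)*(j - 3)*(j - 2)^2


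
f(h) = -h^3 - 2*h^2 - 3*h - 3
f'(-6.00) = -87.00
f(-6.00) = 159.00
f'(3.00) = -42.00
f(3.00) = -57.00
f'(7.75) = -214.19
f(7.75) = -611.86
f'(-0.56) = -1.70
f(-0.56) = -1.77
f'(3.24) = -47.45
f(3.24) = -67.73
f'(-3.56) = -26.78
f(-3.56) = 27.45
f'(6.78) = -168.03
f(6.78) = -426.94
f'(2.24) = -27.01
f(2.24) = -30.99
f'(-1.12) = -2.28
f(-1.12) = -0.74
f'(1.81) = -20.07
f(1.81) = -20.91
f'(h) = -3*h^2 - 4*h - 3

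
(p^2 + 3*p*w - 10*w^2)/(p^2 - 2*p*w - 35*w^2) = (p - 2*w)/(p - 7*w)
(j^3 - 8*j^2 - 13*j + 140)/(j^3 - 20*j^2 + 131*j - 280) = (j + 4)/(j - 8)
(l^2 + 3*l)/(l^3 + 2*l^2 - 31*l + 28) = l*(l + 3)/(l^3 + 2*l^2 - 31*l + 28)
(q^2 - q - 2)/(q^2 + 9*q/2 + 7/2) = 2*(q - 2)/(2*q + 7)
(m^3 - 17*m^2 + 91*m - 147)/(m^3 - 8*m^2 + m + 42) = (m - 7)/(m + 2)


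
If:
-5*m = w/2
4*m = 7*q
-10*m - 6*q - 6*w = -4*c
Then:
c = 163*w/140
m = -w/10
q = -2*w/35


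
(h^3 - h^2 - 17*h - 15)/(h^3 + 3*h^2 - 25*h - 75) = (h + 1)/(h + 5)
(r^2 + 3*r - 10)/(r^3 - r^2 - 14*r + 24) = (r + 5)/(r^2 + r - 12)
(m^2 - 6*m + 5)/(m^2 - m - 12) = (-m^2 + 6*m - 5)/(-m^2 + m + 12)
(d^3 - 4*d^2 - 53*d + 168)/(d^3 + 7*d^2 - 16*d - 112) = (d^2 - 11*d + 24)/(d^2 - 16)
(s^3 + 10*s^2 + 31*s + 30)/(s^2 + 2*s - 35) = (s^3 + 10*s^2 + 31*s + 30)/(s^2 + 2*s - 35)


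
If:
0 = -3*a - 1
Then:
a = -1/3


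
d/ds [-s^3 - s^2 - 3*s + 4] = -3*s^2 - 2*s - 3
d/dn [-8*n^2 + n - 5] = 1 - 16*n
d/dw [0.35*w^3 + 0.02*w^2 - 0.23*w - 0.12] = 1.05*w^2 + 0.04*w - 0.23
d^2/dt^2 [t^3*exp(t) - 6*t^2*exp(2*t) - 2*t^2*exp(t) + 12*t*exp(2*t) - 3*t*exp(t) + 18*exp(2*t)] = (t^3 - 24*t^2*exp(t) + 4*t^2 - 5*t + 108*exp(t) - 10)*exp(t)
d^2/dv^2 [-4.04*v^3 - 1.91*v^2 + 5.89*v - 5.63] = -24.24*v - 3.82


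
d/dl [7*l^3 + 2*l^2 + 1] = l*(21*l + 4)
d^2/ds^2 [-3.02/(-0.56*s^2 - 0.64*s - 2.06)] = (-1.894144*s^2 - 2.164736*s + 3.02*(1.12*s + 0.64)*(2.24*s + 1.28) - 6.967744)/(0.56*s^2 + 0.64*s + 2.06)^3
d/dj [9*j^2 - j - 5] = 18*j - 1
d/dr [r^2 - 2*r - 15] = 2*r - 2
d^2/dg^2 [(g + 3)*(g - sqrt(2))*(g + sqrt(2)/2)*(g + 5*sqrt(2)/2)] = 12*g^2 + 12*sqrt(2)*g + 18*g - 7 + 12*sqrt(2)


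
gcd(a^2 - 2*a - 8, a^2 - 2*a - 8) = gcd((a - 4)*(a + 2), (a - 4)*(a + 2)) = a^2 - 2*a - 8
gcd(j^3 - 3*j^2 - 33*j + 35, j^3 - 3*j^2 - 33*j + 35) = j^3 - 3*j^2 - 33*j + 35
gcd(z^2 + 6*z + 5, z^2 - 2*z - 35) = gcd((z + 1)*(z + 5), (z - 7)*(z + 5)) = z + 5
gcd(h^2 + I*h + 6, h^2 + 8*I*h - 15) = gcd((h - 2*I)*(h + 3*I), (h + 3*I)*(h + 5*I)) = h + 3*I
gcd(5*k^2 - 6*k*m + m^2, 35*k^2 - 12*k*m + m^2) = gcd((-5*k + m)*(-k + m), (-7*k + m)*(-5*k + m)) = 5*k - m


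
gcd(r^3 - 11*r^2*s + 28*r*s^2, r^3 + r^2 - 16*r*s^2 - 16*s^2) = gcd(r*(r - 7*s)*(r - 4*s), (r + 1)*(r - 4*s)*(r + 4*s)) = r - 4*s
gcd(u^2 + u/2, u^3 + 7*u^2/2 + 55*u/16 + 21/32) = 1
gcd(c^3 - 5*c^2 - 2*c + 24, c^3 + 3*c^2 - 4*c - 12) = c + 2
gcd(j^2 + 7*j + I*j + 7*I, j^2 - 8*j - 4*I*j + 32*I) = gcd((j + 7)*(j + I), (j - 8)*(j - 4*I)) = 1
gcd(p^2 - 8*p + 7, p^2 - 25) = 1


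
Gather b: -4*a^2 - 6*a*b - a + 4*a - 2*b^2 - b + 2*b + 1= -4*a^2 + 3*a - 2*b^2 + b*(1 - 6*a) + 1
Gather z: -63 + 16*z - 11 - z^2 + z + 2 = -z^2 + 17*z - 72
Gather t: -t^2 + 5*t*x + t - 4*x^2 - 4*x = -t^2 + t*(5*x + 1) - 4*x^2 - 4*x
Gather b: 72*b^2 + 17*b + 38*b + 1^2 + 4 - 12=72*b^2 + 55*b - 7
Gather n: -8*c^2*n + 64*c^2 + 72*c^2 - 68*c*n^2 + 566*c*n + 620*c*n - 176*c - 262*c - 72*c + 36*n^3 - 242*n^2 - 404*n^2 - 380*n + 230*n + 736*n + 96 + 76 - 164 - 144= 136*c^2 - 510*c + 36*n^3 + n^2*(-68*c - 646) + n*(-8*c^2 + 1186*c + 586) - 136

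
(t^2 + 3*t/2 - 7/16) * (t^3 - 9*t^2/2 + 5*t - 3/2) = t^5 - 3*t^4 - 35*t^3/16 + 255*t^2/32 - 71*t/16 + 21/32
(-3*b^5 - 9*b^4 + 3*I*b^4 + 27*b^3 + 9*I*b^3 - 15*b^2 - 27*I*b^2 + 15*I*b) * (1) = -3*b^5 - 9*b^4 + 3*I*b^4 + 27*b^3 + 9*I*b^3 - 15*b^2 - 27*I*b^2 + 15*I*b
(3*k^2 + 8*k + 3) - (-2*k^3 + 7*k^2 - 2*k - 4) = 2*k^3 - 4*k^2 + 10*k + 7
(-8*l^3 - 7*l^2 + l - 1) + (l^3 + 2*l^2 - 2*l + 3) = -7*l^3 - 5*l^2 - l + 2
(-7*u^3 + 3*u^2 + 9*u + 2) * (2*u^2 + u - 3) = -14*u^5 - u^4 + 42*u^3 + 4*u^2 - 25*u - 6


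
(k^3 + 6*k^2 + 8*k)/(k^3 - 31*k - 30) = k*(k^2 + 6*k + 8)/(k^3 - 31*k - 30)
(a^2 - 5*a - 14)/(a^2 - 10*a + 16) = (a^2 - 5*a - 14)/(a^2 - 10*a + 16)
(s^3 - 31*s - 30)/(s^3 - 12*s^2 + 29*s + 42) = (s + 5)/(s - 7)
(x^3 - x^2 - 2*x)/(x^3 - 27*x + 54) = x*(x^2 - x - 2)/(x^3 - 27*x + 54)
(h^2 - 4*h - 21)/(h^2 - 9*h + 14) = (h + 3)/(h - 2)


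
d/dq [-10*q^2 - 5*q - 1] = -20*q - 5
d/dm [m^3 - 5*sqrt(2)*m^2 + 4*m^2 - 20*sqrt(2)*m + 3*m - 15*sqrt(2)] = 3*m^2 - 10*sqrt(2)*m + 8*m - 20*sqrt(2) + 3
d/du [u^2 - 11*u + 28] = 2*u - 11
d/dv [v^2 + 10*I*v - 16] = 2*v + 10*I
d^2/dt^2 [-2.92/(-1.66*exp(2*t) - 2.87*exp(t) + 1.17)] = (2.92*(3.32*exp(t) + 2.87)*(6.64*exp(t) + 5.74)*exp(t) - (19.3888*exp(t) + 8.3804)*(1.66*exp(2*t) + 2.87*exp(t) - 1.17))*exp(t)/(1.66*exp(2*t) + 2.87*exp(t) - 1.17)^3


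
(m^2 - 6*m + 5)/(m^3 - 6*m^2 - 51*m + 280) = (m - 1)/(m^2 - m - 56)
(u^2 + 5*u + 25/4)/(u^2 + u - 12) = (u^2 + 5*u + 25/4)/(u^2 + u - 12)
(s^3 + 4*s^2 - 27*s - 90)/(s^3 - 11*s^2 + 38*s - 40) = (s^2 + 9*s + 18)/(s^2 - 6*s + 8)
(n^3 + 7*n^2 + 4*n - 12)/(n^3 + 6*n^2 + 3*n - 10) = (n + 6)/(n + 5)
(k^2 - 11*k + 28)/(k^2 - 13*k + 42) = (k - 4)/(k - 6)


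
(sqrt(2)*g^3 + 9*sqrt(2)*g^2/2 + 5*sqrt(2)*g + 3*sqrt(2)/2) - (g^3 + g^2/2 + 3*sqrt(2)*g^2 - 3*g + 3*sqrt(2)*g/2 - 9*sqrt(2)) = -g^3 + sqrt(2)*g^3 - g^2/2 + 3*sqrt(2)*g^2/2 + 3*g + 7*sqrt(2)*g/2 + 21*sqrt(2)/2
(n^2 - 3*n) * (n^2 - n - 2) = n^4 - 4*n^3 + n^2 + 6*n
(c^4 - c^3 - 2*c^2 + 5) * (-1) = -c^4 + c^3 + 2*c^2 - 5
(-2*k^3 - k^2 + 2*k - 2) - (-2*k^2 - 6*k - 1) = -2*k^3 + k^2 + 8*k - 1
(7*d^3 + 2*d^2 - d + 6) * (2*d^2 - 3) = 14*d^5 + 4*d^4 - 23*d^3 + 6*d^2 + 3*d - 18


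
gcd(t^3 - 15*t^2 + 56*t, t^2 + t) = t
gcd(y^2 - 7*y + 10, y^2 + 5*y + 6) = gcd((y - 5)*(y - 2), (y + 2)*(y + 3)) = 1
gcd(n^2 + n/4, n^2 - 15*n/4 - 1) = n + 1/4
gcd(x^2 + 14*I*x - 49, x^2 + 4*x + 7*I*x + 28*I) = x + 7*I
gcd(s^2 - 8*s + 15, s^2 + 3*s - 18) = s - 3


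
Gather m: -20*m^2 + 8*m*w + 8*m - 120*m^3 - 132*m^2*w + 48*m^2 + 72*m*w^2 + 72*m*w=-120*m^3 + m^2*(28 - 132*w) + m*(72*w^2 + 80*w + 8)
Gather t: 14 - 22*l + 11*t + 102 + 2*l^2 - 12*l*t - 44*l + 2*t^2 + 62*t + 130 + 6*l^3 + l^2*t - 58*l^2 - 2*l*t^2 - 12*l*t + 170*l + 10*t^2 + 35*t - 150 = 6*l^3 - 56*l^2 + 104*l + t^2*(12 - 2*l) + t*(l^2 - 24*l + 108) + 96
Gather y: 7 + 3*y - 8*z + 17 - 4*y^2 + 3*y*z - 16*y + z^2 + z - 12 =-4*y^2 + y*(3*z - 13) + z^2 - 7*z + 12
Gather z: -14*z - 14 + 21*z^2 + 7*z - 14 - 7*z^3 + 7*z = -7*z^3 + 21*z^2 - 28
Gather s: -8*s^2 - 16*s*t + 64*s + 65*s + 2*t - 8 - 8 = -8*s^2 + s*(129 - 16*t) + 2*t - 16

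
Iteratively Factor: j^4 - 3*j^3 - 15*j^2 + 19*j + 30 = (j - 5)*(j^3 + 2*j^2 - 5*j - 6) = (j - 5)*(j + 1)*(j^2 + j - 6) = (j - 5)*(j - 2)*(j + 1)*(j + 3)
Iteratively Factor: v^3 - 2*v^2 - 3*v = (v + 1)*(v^2 - 3*v) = v*(v + 1)*(v - 3)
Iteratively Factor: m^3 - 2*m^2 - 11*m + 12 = (m + 3)*(m^2 - 5*m + 4) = (m - 4)*(m + 3)*(m - 1)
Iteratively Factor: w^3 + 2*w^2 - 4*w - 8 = (w - 2)*(w^2 + 4*w + 4) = (w - 2)*(w + 2)*(w + 2)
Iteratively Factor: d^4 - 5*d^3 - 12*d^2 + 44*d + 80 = (d + 2)*(d^3 - 7*d^2 + 2*d + 40) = (d + 2)^2*(d^2 - 9*d + 20) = (d - 5)*(d + 2)^2*(d - 4)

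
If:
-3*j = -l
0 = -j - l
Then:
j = 0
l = 0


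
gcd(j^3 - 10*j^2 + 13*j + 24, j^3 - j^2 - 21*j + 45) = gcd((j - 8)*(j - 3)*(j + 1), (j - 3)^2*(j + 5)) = j - 3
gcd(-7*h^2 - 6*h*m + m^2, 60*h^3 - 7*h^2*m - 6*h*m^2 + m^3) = 1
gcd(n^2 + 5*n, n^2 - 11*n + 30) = 1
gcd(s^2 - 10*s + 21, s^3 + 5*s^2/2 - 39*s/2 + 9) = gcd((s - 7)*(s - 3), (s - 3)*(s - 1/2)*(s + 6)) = s - 3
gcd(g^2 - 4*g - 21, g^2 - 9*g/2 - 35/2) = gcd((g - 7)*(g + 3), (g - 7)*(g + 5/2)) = g - 7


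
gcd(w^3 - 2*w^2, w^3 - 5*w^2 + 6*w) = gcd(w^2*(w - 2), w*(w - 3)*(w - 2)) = w^2 - 2*w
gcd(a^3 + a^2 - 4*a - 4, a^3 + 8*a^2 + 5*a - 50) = a - 2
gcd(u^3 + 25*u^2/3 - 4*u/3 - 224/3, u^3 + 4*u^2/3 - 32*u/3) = u^2 + 4*u/3 - 32/3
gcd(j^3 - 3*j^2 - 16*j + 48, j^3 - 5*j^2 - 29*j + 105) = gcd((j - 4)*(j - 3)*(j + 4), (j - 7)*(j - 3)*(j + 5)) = j - 3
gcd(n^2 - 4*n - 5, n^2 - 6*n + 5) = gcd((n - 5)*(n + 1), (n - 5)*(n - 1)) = n - 5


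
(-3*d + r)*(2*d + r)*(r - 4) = -6*d^2*r + 24*d^2 - d*r^2 + 4*d*r + r^3 - 4*r^2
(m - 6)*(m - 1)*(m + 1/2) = m^3 - 13*m^2/2 + 5*m/2 + 3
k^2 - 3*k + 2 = (k - 2)*(k - 1)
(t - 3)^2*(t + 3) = t^3 - 3*t^2 - 9*t + 27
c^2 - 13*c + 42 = (c - 7)*(c - 6)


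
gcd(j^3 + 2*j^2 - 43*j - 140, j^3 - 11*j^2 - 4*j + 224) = j^2 - 3*j - 28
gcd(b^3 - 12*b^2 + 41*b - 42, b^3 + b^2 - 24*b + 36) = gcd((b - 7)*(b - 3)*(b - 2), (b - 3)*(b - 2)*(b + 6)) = b^2 - 5*b + 6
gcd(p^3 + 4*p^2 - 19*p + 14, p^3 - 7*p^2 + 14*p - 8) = p^2 - 3*p + 2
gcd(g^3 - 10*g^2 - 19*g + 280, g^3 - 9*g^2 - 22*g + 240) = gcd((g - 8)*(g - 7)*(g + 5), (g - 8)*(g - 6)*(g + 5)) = g^2 - 3*g - 40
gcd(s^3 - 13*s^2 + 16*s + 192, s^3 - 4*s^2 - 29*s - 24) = s^2 - 5*s - 24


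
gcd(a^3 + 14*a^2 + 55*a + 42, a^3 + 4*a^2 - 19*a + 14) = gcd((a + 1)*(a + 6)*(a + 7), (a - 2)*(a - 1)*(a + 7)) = a + 7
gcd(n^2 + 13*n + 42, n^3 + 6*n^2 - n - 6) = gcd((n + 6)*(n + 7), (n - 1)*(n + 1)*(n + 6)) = n + 6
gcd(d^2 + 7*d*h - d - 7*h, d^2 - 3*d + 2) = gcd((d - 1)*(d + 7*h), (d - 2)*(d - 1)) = d - 1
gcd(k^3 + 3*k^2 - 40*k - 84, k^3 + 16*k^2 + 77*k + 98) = k^2 + 9*k + 14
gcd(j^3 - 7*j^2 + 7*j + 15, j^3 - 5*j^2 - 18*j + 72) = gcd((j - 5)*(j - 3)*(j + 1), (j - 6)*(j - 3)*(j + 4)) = j - 3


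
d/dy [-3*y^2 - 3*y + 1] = -6*y - 3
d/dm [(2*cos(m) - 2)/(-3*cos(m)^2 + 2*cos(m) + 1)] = -6*sin(m)/(3*cos(m) + 1)^2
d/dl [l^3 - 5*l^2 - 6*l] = 3*l^2 - 10*l - 6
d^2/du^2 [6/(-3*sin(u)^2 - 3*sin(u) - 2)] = 18*(12*sin(u)^4 + 9*sin(u)^3 - 23*sin(u)^2 - 20*sin(u) - 2)/(3*sin(u)^2 + 3*sin(u) + 2)^3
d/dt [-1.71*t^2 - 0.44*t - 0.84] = -3.42*t - 0.44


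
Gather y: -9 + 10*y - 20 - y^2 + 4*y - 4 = -y^2 + 14*y - 33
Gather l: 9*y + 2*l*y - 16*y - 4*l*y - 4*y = -2*l*y - 11*y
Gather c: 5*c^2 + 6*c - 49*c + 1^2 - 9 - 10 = 5*c^2 - 43*c - 18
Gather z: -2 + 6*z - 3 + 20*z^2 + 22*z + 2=20*z^2 + 28*z - 3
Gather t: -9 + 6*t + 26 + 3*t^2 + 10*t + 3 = 3*t^2 + 16*t + 20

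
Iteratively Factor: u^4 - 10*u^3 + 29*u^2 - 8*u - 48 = (u - 4)*(u^3 - 6*u^2 + 5*u + 12) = (u - 4)^2*(u^2 - 2*u - 3) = (u - 4)^2*(u + 1)*(u - 3)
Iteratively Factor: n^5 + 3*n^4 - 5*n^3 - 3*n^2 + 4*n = (n - 1)*(n^4 + 4*n^3 - n^2 - 4*n) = (n - 1)^2*(n^3 + 5*n^2 + 4*n) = n*(n - 1)^2*(n^2 + 5*n + 4) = n*(n - 1)^2*(n + 4)*(n + 1)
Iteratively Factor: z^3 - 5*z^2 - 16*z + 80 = (z + 4)*(z^2 - 9*z + 20) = (z - 5)*(z + 4)*(z - 4)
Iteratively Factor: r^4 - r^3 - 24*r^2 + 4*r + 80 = (r + 4)*(r^3 - 5*r^2 - 4*r + 20) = (r - 5)*(r + 4)*(r^2 - 4) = (r - 5)*(r + 2)*(r + 4)*(r - 2)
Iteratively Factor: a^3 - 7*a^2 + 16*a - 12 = (a - 2)*(a^2 - 5*a + 6) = (a - 2)^2*(a - 3)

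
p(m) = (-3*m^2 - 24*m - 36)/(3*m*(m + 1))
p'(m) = (-6*m - 24)/(3*m*(m + 1)) - (-3*m^2 - 24*m - 36)/(3*m*(m + 1)^2) - (-3*m^2 - 24*m - 36)/(3*m^2*(m + 1))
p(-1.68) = -1.21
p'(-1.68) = -6.56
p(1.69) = -6.24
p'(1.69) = 3.51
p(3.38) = -3.41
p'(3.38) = 0.79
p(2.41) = -4.51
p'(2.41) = 1.64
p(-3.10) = 0.49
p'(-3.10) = 0.11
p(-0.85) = 46.45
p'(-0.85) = -205.61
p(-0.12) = 104.68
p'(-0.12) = 826.88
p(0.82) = -12.89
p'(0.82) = 16.34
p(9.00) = -1.83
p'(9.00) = 0.10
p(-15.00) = -0.56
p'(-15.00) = 0.03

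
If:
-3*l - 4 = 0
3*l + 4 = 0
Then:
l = -4/3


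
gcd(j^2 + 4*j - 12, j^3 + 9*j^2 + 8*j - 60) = j^2 + 4*j - 12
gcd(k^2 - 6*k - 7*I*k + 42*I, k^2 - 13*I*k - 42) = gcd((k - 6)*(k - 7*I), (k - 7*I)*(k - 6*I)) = k - 7*I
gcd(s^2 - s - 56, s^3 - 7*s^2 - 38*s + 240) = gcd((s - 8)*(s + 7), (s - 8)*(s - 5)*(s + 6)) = s - 8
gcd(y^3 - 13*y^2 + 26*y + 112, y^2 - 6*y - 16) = y^2 - 6*y - 16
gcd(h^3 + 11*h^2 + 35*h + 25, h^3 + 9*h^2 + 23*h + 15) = h^2 + 6*h + 5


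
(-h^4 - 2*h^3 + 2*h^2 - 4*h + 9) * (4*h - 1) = -4*h^5 - 7*h^4 + 10*h^3 - 18*h^2 + 40*h - 9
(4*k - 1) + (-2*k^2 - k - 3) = -2*k^2 + 3*k - 4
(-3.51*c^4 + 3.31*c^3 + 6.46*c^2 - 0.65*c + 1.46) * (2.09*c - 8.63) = -7.3359*c^5 + 37.2092*c^4 - 15.0639*c^3 - 57.1083*c^2 + 8.6609*c - 12.5998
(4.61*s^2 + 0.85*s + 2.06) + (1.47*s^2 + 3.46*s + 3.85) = 6.08*s^2 + 4.31*s + 5.91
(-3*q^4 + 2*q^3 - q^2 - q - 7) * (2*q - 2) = -6*q^5 + 10*q^4 - 6*q^3 - 12*q + 14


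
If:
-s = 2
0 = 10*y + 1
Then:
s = -2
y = -1/10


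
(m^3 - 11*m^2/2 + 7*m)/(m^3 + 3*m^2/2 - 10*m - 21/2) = m*(2*m^2 - 11*m + 14)/(2*m^3 + 3*m^2 - 20*m - 21)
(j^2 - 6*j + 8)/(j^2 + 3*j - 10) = (j - 4)/(j + 5)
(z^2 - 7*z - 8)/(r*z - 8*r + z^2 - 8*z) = (z + 1)/(r + z)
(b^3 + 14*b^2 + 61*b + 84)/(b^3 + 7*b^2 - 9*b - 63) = (b + 4)/(b - 3)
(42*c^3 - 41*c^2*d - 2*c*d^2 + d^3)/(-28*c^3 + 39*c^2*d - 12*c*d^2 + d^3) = (-6*c - d)/(4*c - d)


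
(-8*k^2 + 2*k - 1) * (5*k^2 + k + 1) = -40*k^4 + 2*k^3 - 11*k^2 + k - 1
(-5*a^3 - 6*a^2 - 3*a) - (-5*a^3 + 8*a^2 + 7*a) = -14*a^2 - 10*a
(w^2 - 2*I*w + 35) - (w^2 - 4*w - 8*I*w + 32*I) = 4*w + 6*I*w + 35 - 32*I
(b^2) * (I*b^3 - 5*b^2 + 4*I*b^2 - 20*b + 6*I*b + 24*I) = I*b^5 - 5*b^4 + 4*I*b^4 - 20*b^3 + 6*I*b^3 + 24*I*b^2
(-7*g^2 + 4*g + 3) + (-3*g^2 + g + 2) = -10*g^2 + 5*g + 5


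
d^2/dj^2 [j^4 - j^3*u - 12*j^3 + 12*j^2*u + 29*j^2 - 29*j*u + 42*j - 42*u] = 12*j^2 - 6*j*u - 72*j + 24*u + 58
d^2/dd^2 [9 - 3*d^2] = -6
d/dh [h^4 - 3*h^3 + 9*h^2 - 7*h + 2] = 4*h^3 - 9*h^2 + 18*h - 7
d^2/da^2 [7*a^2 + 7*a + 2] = 14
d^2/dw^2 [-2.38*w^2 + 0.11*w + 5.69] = -4.76000000000000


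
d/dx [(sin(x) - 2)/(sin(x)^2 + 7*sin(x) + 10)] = (4*sin(x) + cos(x)^2 + 23)*cos(x)/(sin(x)^2 + 7*sin(x) + 10)^2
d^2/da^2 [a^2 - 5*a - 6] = 2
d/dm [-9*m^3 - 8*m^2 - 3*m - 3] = -27*m^2 - 16*m - 3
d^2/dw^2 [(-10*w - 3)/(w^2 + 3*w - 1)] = 2*(-(2*w + 3)^2*(10*w + 3) + 3*(10*w + 11)*(w^2 + 3*w - 1))/(w^2 + 3*w - 1)^3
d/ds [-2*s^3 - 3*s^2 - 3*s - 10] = -6*s^2 - 6*s - 3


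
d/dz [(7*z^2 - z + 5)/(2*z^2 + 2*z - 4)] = (8*z^2 - 38*z - 3)/(2*(z^4 + 2*z^3 - 3*z^2 - 4*z + 4))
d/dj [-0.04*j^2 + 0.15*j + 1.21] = 0.15 - 0.08*j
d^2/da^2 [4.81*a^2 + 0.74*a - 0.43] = 9.62000000000000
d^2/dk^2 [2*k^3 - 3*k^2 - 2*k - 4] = 12*k - 6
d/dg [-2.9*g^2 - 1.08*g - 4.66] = -5.8*g - 1.08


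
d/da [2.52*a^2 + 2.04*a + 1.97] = 5.04*a + 2.04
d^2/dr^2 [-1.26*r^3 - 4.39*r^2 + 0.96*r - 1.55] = -7.56*r - 8.78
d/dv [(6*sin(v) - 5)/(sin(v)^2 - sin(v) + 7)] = (-6*sin(v)^2 + 10*sin(v) + 37)*cos(v)/(sin(v)^2 - sin(v) + 7)^2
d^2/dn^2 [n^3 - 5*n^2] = 6*n - 10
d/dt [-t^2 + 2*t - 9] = 2 - 2*t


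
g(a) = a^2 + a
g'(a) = 2*a + 1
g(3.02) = 12.14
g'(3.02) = 7.04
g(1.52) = 3.83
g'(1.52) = 4.04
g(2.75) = 10.31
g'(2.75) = 6.50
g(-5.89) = 28.80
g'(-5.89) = -10.78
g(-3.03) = 6.15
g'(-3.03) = -5.06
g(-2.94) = 5.70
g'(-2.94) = -4.88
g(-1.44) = 0.63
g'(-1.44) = -1.88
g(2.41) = 8.22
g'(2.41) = 5.82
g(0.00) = 0.00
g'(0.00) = 1.00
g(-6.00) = 30.00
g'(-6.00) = -11.00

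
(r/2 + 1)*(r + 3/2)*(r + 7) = r^3/2 + 21*r^2/4 + 55*r/4 + 21/2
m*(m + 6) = m^2 + 6*m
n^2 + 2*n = n*(n + 2)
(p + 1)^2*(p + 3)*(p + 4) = p^4 + 9*p^3 + 27*p^2 + 31*p + 12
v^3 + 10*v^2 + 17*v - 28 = (v - 1)*(v + 4)*(v + 7)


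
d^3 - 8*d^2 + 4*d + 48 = (d - 6)*(d - 4)*(d + 2)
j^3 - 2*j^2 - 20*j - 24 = (j - 6)*(j + 2)^2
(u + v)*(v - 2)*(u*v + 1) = u^2*v^2 - 2*u^2*v + u*v^3 - 2*u*v^2 + u*v - 2*u + v^2 - 2*v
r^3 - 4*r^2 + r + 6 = (r - 3)*(r - 2)*(r + 1)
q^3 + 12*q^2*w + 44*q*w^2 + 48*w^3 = (q + 2*w)*(q + 4*w)*(q + 6*w)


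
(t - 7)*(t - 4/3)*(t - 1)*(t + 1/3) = t^4 - 9*t^3 + 131*t^2/9 - 31*t/9 - 28/9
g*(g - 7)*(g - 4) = g^3 - 11*g^2 + 28*g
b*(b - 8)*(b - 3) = b^3 - 11*b^2 + 24*b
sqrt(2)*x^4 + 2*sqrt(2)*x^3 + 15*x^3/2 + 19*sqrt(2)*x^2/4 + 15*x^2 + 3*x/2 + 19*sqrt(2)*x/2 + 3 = (x + 2)*(x + sqrt(2)/2)*(x + 3*sqrt(2))*(sqrt(2)*x + 1/2)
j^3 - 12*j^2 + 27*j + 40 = (j - 8)*(j - 5)*(j + 1)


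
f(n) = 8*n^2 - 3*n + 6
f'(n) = 16*n - 3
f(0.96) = 10.49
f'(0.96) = 12.36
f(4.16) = 131.96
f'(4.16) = 63.56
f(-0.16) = 6.68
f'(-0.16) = -5.56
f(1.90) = 29.18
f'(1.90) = 27.40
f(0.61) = 7.15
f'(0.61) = 6.76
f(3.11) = 74.05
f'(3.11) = 46.76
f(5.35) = 218.93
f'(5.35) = 82.60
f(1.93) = 30.01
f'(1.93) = 27.88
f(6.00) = 276.00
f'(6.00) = 93.00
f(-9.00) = 681.00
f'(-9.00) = -147.00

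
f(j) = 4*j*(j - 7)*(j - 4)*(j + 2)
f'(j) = 4*j*(j - 7)*(j - 4) + 4*j*(j - 7)*(j + 2) + 4*j*(j - 4)*(j + 2) + 4*(j - 7)*(j - 4)*(j + 2) = 16*j^3 - 108*j^2 + 48*j + 224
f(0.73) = 163.44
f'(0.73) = 207.71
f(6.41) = -306.61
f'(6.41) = 308.16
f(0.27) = 61.54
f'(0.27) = 229.40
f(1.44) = 282.03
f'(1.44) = 116.95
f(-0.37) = -77.70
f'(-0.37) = 190.64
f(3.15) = 212.35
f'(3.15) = -196.34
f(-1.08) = -163.13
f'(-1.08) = 26.03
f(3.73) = 75.48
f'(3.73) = -269.23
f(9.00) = 3960.00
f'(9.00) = 3572.00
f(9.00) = 3960.00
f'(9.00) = 3572.00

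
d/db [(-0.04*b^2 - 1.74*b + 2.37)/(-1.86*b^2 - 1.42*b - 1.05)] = (-3.1796*b^2 + 8.9004*b + 5.1924)/(3.4596*b^4 + 5.2824*b^3 + 5.9224*b^2 + 2.982*b + 1.1025)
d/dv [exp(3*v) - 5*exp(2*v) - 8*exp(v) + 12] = (3*exp(2*v) - 10*exp(v) - 8)*exp(v)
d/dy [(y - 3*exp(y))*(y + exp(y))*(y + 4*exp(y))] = 2*y^2*exp(y) + 3*y^2 - 22*y*exp(2*y) + 4*y*exp(y) - 36*exp(3*y) - 11*exp(2*y)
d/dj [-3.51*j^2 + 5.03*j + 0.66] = 5.03 - 7.02*j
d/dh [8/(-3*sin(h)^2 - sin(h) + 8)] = 8*(6*sin(h) + 1)*cos(h)/(3*sin(h)^2 + sin(h) - 8)^2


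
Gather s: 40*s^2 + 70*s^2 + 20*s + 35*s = 110*s^2 + 55*s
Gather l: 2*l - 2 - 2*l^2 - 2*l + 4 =2 - 2*l^2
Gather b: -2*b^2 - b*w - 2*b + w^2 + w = -2*b^2 + b*(-w - 2) + w^2 + w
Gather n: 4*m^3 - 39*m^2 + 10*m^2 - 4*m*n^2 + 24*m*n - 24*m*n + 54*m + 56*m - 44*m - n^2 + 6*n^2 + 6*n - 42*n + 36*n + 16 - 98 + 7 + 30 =4*m^3 - 29*m^2 + 66*m + n^2*(5 - 4*m) - 45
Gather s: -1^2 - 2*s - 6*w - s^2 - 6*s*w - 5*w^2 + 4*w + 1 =-s^2 + s*(-6*w - 2) - 5*w^2 - 2*w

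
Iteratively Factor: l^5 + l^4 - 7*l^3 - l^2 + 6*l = (l + 3)*(l^4 - 2*l^3 - l^2 + 2*l) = l*(l + 3)*(l^3 - 2*l^2 - l + 2) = l*(l + 1)*(l + 3)*(l^2 - 3*l + 2) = l*(l - 1)*(l + 1)*(l + 3)*(l - 2)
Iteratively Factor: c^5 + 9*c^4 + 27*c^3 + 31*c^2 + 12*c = (c + 3)*(c^4 + 6*c^3 + 9*c^2 + 4*c) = (c + 3)*(c + 4)*(c^3 + 2*c^2 + c) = (c + 1)*(c + 3)*(c + 4)*(c^2 + c) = c*(c + 1)*(c + 3)*(c + 4)*(c + 1)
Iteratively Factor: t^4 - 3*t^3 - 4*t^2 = (t)*(t^3 - 3*t^2 - 4*t) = t*(t - 4)*(t^2 + t) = t*(t - 4)*(t + 1)*(t)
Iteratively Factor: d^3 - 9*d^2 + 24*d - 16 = (d - 4)*(d^2 - 5*d + 4) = (d - 4)^2*(d - 1)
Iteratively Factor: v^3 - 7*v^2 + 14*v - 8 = (v - 2)*(v^2 - 5*v + 4) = (v - 2)*(v - 1)*(v - 4)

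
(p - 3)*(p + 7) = p^2 + 4*p - 21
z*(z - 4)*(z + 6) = z^3 + 2*z^2 - 24*z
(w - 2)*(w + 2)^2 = w^3 + 2*w^2 - 4*w - 8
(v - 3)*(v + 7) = v^2 + 4*v - 21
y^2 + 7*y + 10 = (y + 2)*(y + 5)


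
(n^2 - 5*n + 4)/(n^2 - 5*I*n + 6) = (n^2 - 5*n + 4)/(n^2 - 5*I*n + 6)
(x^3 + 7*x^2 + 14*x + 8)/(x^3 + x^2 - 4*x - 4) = (x + 4)/(x - 2)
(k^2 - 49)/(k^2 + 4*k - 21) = (k - 7)/(k - 3)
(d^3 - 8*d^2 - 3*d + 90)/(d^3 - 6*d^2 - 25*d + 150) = (d + 3)/(d + 5)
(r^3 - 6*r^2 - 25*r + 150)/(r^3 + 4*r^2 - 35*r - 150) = (r - 5)/(r + 5)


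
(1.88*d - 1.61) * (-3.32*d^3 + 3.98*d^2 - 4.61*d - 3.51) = -6.2416*d^4 + 12.8276*d^3 - 15.0746*d^2 + 0.823300000000002*d + 5.6511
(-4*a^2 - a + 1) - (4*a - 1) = -4*a^2 - 5*a + 2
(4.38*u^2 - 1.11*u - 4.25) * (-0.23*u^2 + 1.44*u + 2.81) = -1.0074*u^4 + 6.5625*u^3 + 11.6869*u^2 - 9.2391*u - 11.9425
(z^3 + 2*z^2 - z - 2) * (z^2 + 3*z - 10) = z^5 + 5*z^4 - 5*z^3 - 25*z^2 + 4*z + 20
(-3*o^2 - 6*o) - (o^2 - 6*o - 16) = 16 - 4*o^2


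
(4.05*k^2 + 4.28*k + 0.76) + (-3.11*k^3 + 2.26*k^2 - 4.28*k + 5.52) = -3.11*k^3 + 6.31*k^2 + 6.28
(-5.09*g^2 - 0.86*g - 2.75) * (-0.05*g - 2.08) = 0.2545*g^3 + 10.6302*g^2 + 1.9263*g + 5.72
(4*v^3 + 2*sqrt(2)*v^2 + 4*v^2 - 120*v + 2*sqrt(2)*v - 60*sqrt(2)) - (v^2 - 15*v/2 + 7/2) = 4*v^3 + 2*sqrt(2)*v^2 + 3*v^2 - 225*v/2 + 2*sqrt(2)*v - 60*sqrt(2) - 7/2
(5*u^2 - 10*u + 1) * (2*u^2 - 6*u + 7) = 10*u^4 - 50*u^3 + 97*u^2 - 76*u + 7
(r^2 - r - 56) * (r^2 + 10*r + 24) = r^4 + 9*r^3 - 42*r^2 - 584*r - 1344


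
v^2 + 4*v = v*(v + 4)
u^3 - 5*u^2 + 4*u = u*(u - 4)*(u - 1)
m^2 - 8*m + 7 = (m - 7)*(m - 1)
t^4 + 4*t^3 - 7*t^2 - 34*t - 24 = (t - 3)*(t + 1)*(t + 2)*(t + 4)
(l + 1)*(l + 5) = l^2 + 6*l + 5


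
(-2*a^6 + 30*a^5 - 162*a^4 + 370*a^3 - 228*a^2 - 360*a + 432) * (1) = -2*a^6 + 30*a^5 - 162*a^4 + 370*a^3 - 228*a^2 - 360*a + 432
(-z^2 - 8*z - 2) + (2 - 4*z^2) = -5*z^2 - 8*z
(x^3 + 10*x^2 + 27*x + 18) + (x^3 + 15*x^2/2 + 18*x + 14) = 2*x^3 + 35*x^2/2 + 45*x + 32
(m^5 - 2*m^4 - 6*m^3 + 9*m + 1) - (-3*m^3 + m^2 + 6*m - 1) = m^5 - 2*m^4 - 3*m^3 - m^2 + 3*m + 2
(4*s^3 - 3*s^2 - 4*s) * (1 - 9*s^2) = -36*s^5 + 27*s^4 + 40*s^3 - 3*s^2 - 4*s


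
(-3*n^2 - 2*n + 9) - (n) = -3*n^2 - 3*n + 9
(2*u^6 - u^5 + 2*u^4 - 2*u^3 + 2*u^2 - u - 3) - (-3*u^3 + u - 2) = 2*u^6 - u^5 + 2*u^4 + u^3 + 2*u^2 - 2*u - 1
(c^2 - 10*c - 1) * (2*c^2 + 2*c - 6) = 2*c^4 - 18*c^3 - 28*c^2 + 58*c + 6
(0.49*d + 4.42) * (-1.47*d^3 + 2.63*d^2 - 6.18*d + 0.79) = -0.7203*d^4 - 5.2087*d^3 + 8.5964*d^2 - 26.9285*d + 3.4918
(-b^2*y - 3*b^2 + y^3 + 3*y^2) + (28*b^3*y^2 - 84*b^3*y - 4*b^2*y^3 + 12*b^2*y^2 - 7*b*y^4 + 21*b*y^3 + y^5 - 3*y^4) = 28*b^3*y^2 - 84*b^3*y - 4*b^2*y^3 + 12*b^2*y^2 - b^2*y - 3*b^2 - 7*b*y^4 + 21*b*y^3 + y^5 - 3*y^4 + y^3 + 3*y^2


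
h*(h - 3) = h^2 - 3*h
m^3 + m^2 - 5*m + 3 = (m - 1)^2*(m + 3)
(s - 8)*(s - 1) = s^2 - 9*s + 8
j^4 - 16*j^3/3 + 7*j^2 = j^2*(j - 3)*(j - 7/3)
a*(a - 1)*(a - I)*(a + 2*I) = a^4 - a^3 + I*a^3 + 2*a^2 - I*a^2 - 2*a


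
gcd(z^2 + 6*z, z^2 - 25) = 1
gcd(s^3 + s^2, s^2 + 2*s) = s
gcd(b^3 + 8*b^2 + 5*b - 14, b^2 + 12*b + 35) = b + 7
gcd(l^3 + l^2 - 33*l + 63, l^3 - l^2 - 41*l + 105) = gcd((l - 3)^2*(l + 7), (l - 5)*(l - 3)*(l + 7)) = l^2 + 4*l - 21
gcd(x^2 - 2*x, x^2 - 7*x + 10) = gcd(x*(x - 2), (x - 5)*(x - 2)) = x - 2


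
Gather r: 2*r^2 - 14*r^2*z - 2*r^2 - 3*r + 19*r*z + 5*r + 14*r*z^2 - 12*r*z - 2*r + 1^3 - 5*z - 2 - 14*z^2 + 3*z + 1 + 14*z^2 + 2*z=-14*r^2*z + r*(14*z^2 + 7*z)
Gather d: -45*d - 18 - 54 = -45*d - 72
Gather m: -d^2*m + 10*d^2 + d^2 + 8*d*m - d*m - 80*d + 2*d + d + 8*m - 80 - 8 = 11*d^2 - 77*d + m*(-d^2 + 7*d + 8) - 88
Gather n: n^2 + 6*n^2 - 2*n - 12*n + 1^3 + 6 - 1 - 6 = 7*n^2 - 14*n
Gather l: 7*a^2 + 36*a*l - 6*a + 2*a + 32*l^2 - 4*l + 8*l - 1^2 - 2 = 7*a^2 - 4*a + 32*l^2 + l*(36*a + 4) - 3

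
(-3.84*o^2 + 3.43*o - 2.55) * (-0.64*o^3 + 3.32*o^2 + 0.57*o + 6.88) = 2.4576*o^5 - 14.944*o^4 + 10.8308*o^3 - 32.9301*o^2 + 22.1449*o - 17.544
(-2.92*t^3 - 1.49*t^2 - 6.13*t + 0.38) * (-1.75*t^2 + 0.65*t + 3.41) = 5.11*t^5 + 0.7095*t^4 - 0.198200000000002*t^3 - 9.7304*t^2 - 20.6563*t + 1.2958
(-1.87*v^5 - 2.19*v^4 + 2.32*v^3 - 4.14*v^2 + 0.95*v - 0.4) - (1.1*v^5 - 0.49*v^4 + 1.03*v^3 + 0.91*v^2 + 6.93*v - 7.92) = -2.97*v^5 - 1.7*v^4 + 1.29*v^3 - 5.05*v^2 - 5.98*v + 7.52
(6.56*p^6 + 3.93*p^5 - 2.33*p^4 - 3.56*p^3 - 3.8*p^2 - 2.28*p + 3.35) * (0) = 0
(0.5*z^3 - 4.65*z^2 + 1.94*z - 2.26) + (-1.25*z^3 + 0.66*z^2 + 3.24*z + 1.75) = -0.75*z^3 - 3.99*z^2 + 5.18*z - 0.51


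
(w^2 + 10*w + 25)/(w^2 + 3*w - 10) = (w + 5)/(w - 2)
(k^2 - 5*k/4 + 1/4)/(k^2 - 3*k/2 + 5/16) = 4*(k - 1)/(4*k - 5)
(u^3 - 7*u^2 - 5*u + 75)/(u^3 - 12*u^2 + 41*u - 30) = (u^2 - 2*u - 15)/(u^2 - 7*u + 6)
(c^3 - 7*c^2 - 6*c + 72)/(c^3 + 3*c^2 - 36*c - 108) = (c - 4)/(c + 6)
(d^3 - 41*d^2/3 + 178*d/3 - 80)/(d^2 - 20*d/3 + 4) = (3*d^2 - 23*d + 40)/(3*d - 2)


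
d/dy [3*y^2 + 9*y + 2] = 6*y + 9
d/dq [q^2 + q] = 2*q + 1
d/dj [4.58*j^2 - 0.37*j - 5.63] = 9.16*j - 0.37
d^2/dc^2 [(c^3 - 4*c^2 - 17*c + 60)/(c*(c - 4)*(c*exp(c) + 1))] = (c^9*exp(2*c) - 12*c^8*exp(2*c) - c^8*exp(c) + 31*c^7*exp(2*c) + 8*c^7*exp(c) + 64*c^6*exp(2*c) + 15*c^6*exp(c) - 86*c^5*exp(2*c) - 300*c^5*exp(c) - 856*c^4*exp(2*c) + 794*c^4*exp(c) - 544*c^3*exp(2*c) + 328*c^3*exp(c) - 34*c^3 + 5760*c^2*exp(2*c) - 4320*c^2*exp(c) + 360*c^2 + 5760*c*exp(c) - 1440*c + 1920)/(c^3*(c^6*exp(3*c) - 12*c^5*exp(3*c) + 3*c^5*exp(2*c) + 48*c^4*exp(3*c) - 36*c^4*exp(2*c) + 3*c^4*exp(c) - 64*c^3*exp(3*c) + 144*c^3*exp(2*c) - 36*c^3*exp(c) + c^3 - 192*c^2*exp(2*c) + 144*c^2*exp(c) - 12*c^2 - 192*c*exp(c) + 48*c - 64))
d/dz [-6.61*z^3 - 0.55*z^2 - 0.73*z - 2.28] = -19.83*z^2 - 1.1*z - 0.73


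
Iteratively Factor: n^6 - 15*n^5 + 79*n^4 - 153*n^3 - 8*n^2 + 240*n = (n - 5)*(n^5 - 10*n^4 + 29*n^3 - 8*n^2 - 48*n) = (n - 5)*(n - 4)*(n^4 - 6*n^3 + 5*n^2 + 12*n) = n*(n - 5)*(n - 4)*(n^3 - 6*n^2 + 5*n + 12) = n*(n - 5)*(n - 4)*(n - 3)*(n^2 - 3*n - 4) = n*(n - 5)*(n - 4)*(n - 3)*(n + 1)*(n - 4)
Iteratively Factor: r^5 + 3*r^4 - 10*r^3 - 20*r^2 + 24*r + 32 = (r - 2)*(r^4 + 5*r^3 - 20*r - 16) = (r - 2)*(r + 4)*(r^3 + r^2 - 4*r - 4) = (r - 2)*(r + 1)*(r + 4)*(r^2 - 4) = (r - 2)*(r + 1)*(r + 2)*(r + 4)*(r - 2)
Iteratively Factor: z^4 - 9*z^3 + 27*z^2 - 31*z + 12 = (z - 1)*(z^3 - 8*z^2 + 19*z - 12) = (z - 3)*(z - 1)*(z^2 - 5*z + 4) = (z - 3)*(z - 1)^2*(z - 4)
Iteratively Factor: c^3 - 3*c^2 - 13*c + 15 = (c - 5)*(c^2 + 2*c - 3) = (c - 5)*(c - 1)*(c + 3)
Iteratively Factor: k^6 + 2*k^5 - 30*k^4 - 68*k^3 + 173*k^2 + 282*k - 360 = (k + 3)*(k^5 - k^4 - 27*k^3 + 13*k^2 + 134*k - 120) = (k - 5)*(k + 3)*(k^4 + 4*k^3 - 7*k^2 - 22*k + 24) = (k - 5)*(k - 2)*(k + 3)*(k^3 + 6*k^2 + 5*k - 12) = (k - 5)*(k - 2)*(k + 3)*(k + 4)*(k^2 + 2*k - 3) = (k - 5)*(k - 2)*(k + 3)^2*(k + 4)*(k - 1)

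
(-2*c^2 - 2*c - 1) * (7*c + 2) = -14*c^3 - 18*c^2 - 11*c - 2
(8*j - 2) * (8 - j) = -8*j^2 + 66*j - 16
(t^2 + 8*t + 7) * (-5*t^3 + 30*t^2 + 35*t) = -5*t^5 - 10*t^4 + 240*t^3 + 490*t^2 + 245*t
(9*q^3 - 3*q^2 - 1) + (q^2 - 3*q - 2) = 9*q^3 - 2*q^2 - 3*q - 3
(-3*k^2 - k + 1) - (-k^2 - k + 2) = -2*k^2 - 1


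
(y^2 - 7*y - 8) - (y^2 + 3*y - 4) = -10*y - 4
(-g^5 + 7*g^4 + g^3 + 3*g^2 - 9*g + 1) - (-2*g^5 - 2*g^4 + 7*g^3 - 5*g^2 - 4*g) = g^5 + 9*g^4 - 6*g^3 + 8*g^2 - 5*g + 1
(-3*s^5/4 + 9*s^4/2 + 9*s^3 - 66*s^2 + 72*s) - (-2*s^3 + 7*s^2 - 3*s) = -3*s^5/4 + 9*s^4/2 + 11*s^3 - 73*s^2 + 75*s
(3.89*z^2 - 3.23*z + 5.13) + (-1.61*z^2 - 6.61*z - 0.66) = 2.28*z^2 - 9.84*z + 4.47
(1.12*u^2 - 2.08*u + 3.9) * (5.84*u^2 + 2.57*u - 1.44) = 6.5408*u^4 - 9.2688*u^3 + 15.8176*u^2 + 13.0182*u - 5.616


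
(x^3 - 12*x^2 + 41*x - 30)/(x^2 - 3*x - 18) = (x^2 - 6*x + 5)/(x + 3)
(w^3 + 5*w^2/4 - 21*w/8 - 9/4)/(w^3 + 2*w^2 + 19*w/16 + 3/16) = 2*(2*w^2 + w - 6)/(4*w^2 + 5*w + 1)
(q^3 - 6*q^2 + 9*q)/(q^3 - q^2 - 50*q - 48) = q*(-q^2 + 6*q - 9)/(-q^3 + q^2 + 50*q + 48)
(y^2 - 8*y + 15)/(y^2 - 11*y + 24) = (y - 5)/(y - 8)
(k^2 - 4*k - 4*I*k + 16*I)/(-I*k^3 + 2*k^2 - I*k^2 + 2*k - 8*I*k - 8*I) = (I*k^2 + 4*k*(1 - I) - 16)/(k^3 + k^2*(1 + 2*I) + 2*k*(4 + I) + 8)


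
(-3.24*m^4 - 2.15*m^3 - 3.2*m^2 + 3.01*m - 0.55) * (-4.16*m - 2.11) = 13.4784*m^5 + 15.7804*m^4 + 17.8485*m^3 - 5.7696*m^2 - 4.0631*m + 1.1605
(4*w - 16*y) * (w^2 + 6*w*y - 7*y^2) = 4*w^3 + 8*w^2*y - 124*w*y^2 + 112*y^3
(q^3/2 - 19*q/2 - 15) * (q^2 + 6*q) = q^5/2 + 3*q^4 - 19*q^3/2 - 72*q^2 - 90*q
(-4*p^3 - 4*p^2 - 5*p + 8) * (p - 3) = -4*p^4 + 8*p^3 + 7*p^2 + 23*p - 24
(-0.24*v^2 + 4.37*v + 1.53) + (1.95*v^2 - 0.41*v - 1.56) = 1.71*v^2 + 3.96*v - 0.03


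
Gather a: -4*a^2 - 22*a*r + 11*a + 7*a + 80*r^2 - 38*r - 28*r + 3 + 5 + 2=-4*a^2 + a*(18 - 22*r) + 80*r^2 - 66*r + 10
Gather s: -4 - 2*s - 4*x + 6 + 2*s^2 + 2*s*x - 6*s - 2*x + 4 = 2*s^2 + s*(2*x - 8) - 6*x + 6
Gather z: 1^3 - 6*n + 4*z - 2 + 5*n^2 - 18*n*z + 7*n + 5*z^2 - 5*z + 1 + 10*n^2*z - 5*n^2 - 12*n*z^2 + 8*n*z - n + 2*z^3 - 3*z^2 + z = 2*z^3 + z^2*(2 - 12*n) + z*(10*n^2 - 10*n)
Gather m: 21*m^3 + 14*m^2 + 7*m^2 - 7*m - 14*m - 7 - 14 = 21*m^3 + 21*m^2 - 21*m - 21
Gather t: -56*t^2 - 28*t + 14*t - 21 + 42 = -56*t^2 - 14*t + 21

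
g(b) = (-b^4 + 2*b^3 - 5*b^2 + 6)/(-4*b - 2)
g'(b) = (-4*b^3 + 6*b^2 - 10*b)/(-4*b - 2) + 4*(-b^4 + 2*b^3 - 5*b^2 + 6)/(-4*b - 2)^2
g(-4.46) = -42.08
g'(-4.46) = 22.13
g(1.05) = -0.26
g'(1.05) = 1.54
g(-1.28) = -2.91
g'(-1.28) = 6.21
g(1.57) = 0.56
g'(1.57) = 1.71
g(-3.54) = -24.87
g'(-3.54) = 15.51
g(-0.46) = -29.39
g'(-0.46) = 695.66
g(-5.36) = -65.38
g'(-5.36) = 29.86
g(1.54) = 0.51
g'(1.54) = 1.68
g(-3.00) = -17.40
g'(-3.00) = 12.24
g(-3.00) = -17.40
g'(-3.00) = 12.24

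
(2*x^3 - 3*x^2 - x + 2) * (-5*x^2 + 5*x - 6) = -10*x^5 + 25*x^4 - 22*x^3 + 3*x^2 + 16*x - 12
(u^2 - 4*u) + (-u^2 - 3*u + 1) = 1 - 7*u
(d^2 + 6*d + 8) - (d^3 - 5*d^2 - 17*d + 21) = -d^3 + 6*d^2 + 23*d - 13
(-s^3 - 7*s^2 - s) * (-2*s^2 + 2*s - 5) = 2*s^5 + 12*s^4 - 7*s^3 + 33*s^2 + 5*s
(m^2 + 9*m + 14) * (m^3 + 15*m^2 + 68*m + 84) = m^5 + 24*m^4 + 217*m^3 + 906*m^2 + 1708*m + 1176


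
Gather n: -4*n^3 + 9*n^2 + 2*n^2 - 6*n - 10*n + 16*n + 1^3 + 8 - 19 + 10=-4*n^3 + 11*n^2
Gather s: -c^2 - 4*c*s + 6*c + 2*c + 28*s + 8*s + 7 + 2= -c^2 + 8*c + s*(36 - 4*c) + 9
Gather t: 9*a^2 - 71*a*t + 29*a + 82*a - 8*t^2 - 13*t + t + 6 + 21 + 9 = 9*a^2 + 111*a - 8*t^2 + t*(-71*a - 12) + 36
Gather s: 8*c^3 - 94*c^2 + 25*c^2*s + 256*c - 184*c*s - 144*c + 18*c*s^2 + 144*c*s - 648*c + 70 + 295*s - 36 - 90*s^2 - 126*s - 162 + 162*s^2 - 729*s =8*c^3 - 94*c^2 - 536*c + s^2*(18*c + 72) + s*(25*c^2 - 40*c - 560) - 128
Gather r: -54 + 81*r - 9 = 81*r - 63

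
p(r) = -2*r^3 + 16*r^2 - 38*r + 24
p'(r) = -6*r^2 + 32*r - 38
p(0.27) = 14.87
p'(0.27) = -29.80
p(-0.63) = 54.79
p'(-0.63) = -60.54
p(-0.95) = 76.25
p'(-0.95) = -73.82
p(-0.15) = 30.07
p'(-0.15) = -42.94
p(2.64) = -1.61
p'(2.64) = 4.66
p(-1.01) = 80.76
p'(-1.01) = -76.44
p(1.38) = -3.23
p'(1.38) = -5.27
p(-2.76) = 292.81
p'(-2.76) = -172.03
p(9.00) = -480.00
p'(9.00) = -236.00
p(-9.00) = 3120.00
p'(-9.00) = -812.00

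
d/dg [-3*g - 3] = -3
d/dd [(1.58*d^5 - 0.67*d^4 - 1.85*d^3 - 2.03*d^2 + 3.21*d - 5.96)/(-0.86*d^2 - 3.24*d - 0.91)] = (-4.0764*d^6 - 19.3244*d^5 + 0.914400000000001*d^4 + 14.4268*d^3 + 14.3883*d^2 - 6.5566*d - 22.2315)/(0.7396*d^4 + 5.5728*d^3 + 12.0628*d^2 + 5.8968*d + 0.8281)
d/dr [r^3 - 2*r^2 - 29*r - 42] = 3*r^2 - 4*r - 29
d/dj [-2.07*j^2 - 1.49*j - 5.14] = -4.14*j - 1.49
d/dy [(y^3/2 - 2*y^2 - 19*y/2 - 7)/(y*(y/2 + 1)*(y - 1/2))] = 2*(11*y^2 + 28*y - 7)/(y^2*(4*y^2 - 4*y + 1))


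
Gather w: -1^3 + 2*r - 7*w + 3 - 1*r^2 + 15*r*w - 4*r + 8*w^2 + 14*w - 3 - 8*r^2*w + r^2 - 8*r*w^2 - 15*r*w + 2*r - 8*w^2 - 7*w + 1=-8*r^2*w - 8*r*w^2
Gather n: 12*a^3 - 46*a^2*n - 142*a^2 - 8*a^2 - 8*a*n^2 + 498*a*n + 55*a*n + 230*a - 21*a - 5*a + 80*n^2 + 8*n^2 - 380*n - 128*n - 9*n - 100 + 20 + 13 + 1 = 12*a^3 - 150*a^2 + 204*a + n^2*(88 - 8*a) + n*(-46*a^2 + 553*a - 517) - 66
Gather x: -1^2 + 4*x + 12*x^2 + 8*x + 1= 12*x^2 + 12*x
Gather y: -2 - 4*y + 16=14 - 4*y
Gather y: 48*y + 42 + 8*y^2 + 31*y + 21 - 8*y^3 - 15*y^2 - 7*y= -8*y^3 - 7*y^2 + 72*y + 63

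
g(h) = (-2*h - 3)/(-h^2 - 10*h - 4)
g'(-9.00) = -5.20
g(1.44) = 0.29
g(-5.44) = 0.38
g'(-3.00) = -0.08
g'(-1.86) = -0.14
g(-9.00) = 3.00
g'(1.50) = -0.08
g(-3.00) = 0.18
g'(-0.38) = -168.69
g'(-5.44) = -0.11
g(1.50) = 0.28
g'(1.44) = -0.08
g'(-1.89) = -0.14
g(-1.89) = 0.07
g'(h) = (-2*h - 3)*(2*h + 10)/(-h^2 - 10*h - 4)^2 - 2/(-h^2 - 10*h - 4) = 2*(h^2 + 10*h - (h + 5)*(2*h + 3) + 4)/(h^2 + 10*h + 4)^2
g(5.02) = 0.16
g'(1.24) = -0.10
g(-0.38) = 6.50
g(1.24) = 0.31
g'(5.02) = -0.02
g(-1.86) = 0.06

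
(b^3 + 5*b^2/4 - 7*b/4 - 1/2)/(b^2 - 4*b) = (4*b^3 + 5*b^2 - 7*b - 2)/(4*b*(b - 4))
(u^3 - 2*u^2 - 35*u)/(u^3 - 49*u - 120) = u*(u - 7)/(u^2 - 5*u - 24)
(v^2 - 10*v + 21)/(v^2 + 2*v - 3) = (v^2 - 10*v + 21)/(v^2 + 2*v - 3)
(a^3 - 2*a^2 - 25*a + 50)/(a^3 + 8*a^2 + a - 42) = (a^2 - 25)/(a^2 + 10*a + 21)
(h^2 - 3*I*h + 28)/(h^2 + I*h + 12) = (h - 7*I)/(h - 3*I)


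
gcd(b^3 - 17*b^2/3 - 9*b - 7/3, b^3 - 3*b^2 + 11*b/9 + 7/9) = b + 1/3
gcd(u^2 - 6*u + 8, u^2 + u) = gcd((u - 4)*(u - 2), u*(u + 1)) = 1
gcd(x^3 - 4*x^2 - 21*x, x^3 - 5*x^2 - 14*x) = x^2 - 7*x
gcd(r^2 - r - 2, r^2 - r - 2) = r^2 - r - 2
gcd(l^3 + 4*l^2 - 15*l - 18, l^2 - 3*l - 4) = l + 1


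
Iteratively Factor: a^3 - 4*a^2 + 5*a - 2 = (a - 2)*(a^2 - 2*a + 1) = (a - 2)*(a - 1)*(a - 1)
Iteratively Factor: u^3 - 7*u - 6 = (u - 3)*(u^2 + 3*u + 2) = (u - 3)*(u + 2)*(u + 1)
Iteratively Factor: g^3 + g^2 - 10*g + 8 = (g - 1)*(g^2 + 2*g - 8) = (g - 2)*(g - 1)*(g + 4)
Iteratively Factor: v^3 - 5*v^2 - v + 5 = (v - 1)*(v^2 - 4*v - 5) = (v - 5)*(v - 1)*(v + 1)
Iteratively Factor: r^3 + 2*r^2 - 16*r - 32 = (r + 4)*(r^2 - 2*r - 8) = (r - 4)*(r + 4)*(r + 2)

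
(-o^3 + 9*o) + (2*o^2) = -o^3 + 2*o^2 + 9*o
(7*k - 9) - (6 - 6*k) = 13*k - 15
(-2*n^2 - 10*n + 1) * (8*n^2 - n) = -16*n^4 - 78*n^3 + 18*n^2 - n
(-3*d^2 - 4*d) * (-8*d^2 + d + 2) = 24*d^4 + 29*d^3 - 10*d^2 - 8*d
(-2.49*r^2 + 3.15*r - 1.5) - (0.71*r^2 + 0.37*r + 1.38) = -3.2*r^2 + 2.78*r - 2.88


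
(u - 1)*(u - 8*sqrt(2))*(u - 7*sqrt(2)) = u^3 - 15*sqrt(2)*u^2 - u^2 + 15*sqrt(2)*u + 112*u - 112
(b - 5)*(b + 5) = b^2 - 25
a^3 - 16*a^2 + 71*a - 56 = (a - 8)*(a - 7)*(a - 1)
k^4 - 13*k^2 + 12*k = k*(k - 3)*(k - 1)*(k + 4)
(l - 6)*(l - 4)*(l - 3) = l^3 - 13*l^2 + 54*l - 72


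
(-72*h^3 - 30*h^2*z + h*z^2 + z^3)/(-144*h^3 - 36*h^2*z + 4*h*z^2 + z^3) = (3*h + z)/(6*h + z)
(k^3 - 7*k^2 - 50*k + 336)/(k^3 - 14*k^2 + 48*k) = (k + 7)/k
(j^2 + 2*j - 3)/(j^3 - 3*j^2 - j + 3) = (j + 3)/(j^2 - 2*j - 3)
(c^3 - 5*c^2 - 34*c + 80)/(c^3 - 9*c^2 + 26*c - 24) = (c^2 - 3*c - 40)/(c^2 - 7*c + 12)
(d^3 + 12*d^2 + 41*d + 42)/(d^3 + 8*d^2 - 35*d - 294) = (d^2 + 5*d + 6)/(d^2 + d - 42)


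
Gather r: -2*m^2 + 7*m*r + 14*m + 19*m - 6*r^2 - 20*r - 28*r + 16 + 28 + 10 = -2*m^2 + 33*m - 6*r^2 + r*(7*m - 48) + 54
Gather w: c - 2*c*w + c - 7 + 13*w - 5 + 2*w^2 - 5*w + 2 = 2*c + 2*w^2 + w*(8 - 2*c) - 10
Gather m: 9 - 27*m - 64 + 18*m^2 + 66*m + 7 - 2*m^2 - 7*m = 16*m^2 + 32*m - 48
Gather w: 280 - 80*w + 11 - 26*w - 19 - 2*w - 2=270 - 108*w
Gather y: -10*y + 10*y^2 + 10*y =10*y^2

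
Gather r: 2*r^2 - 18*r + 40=2*r^2 - 18*r + 40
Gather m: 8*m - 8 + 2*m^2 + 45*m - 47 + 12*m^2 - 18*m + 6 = 14*m^2 + 35*m - 49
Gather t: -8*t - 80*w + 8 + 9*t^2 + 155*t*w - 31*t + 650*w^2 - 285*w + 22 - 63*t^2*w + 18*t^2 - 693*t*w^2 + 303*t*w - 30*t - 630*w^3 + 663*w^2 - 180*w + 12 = t^2*(27 - 63*w) + t*(-693*w^2 + 458*w - 69) - 630*w^3 + 1313*w^2 - 545*w + 42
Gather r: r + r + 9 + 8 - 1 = 2*r + 16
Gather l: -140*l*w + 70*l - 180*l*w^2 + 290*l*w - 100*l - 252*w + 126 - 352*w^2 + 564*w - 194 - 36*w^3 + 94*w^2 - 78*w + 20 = l*(-180*w^2 + 150*w - 30) - 36*w^3 - 258*w^2 + 234*w - 48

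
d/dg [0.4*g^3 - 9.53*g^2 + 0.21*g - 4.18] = 1.2*g^2 - 19.06*g + 0.21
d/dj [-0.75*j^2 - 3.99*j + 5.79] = -1.5*j - 3.99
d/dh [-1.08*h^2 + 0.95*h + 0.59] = 0.95 - 2.16*h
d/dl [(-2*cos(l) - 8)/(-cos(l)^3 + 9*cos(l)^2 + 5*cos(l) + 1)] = (-141*cos(l) + 3*cos(2*l) + cos(3*l) - 35)*sin(l)/(-cos(l)^3 + 9*cos(l)^2 + 5*cos(l) + 1)^2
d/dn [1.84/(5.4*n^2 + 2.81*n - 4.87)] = (-19.872*n - 5.1704)/(5.4*n^2 + 2.81*n - 4.87)^2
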